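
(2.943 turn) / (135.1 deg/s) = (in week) 1.297e-05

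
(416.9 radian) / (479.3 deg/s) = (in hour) 0.01384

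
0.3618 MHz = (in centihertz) 3.618e+07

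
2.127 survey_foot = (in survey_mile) 0.0004028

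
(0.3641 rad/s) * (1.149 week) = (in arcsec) 5.219e+10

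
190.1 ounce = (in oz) 190.1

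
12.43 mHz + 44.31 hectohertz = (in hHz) 44.31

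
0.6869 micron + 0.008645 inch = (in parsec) 7.138e-21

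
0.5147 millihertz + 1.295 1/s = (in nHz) 1.296e+09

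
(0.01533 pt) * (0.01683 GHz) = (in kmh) 327.7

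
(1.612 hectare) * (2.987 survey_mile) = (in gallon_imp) 1.705e+10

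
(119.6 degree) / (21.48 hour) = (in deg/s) 0.001547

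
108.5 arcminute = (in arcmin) 108.5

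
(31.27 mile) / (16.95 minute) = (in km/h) 178.1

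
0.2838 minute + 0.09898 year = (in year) 0.09898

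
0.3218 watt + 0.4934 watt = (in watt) 0.8152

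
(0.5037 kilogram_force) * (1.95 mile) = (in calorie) 3705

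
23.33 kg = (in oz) 822.9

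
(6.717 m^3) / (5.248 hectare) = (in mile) 7.953e-08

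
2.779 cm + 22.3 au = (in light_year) 0.0003526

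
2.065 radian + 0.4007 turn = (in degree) 262.6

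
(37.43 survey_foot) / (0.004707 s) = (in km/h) 8726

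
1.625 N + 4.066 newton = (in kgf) 0.5803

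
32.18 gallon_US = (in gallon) 32.18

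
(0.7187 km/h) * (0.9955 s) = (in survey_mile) 0.0001235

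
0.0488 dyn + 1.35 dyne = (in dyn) 1.399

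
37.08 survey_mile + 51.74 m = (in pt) 1.693e+08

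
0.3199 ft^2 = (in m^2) 0.02972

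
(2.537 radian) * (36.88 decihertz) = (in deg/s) 536.1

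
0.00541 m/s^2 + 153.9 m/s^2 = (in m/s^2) 153.9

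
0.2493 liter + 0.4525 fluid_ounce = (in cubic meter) 0.0002627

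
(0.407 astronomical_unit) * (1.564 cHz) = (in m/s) 9.523e+08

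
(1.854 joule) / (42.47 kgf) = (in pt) 12.62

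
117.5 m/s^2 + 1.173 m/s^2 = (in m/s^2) 118.7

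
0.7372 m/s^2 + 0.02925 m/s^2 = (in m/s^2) 0.7664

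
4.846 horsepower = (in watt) 3614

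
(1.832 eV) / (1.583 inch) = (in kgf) 7.444e-19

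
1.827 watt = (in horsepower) 0.00245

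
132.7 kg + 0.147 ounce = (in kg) 132.7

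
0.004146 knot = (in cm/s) 0.2133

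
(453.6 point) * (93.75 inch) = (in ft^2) 4.102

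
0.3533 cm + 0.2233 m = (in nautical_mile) 0.0001225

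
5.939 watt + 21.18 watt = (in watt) 27.12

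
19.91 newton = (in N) 19.91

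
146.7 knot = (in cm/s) 7547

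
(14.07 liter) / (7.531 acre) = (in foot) 1.515e-06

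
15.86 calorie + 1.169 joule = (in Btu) 0.064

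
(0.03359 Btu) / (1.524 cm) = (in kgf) 237.1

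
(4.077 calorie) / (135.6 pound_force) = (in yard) 0.03093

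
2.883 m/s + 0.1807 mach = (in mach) 0.1892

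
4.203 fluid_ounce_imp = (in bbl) 0.0007511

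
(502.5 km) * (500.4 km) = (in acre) 6.213e+07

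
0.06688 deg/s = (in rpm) 0.01115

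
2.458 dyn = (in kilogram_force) 2.506e-06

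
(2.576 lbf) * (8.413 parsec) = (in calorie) 7.11e+17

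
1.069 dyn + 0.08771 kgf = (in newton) 0.8602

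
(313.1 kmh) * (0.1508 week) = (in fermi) 7.932e+21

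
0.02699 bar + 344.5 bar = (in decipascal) 3.445e+08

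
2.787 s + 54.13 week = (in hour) 9094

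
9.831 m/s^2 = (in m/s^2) 9.831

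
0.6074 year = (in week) 31.67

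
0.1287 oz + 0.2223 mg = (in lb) 0.008044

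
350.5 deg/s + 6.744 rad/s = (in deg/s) 736.9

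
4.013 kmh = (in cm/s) 111.5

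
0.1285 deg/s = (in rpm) 0.02142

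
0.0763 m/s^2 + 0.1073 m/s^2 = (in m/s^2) 0.1836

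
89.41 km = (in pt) 2.534e+08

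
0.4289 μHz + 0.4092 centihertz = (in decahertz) 0.0004092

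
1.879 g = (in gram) 1.879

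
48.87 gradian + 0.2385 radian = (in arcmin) 3459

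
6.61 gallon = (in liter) 25.02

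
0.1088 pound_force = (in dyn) 4.84e+04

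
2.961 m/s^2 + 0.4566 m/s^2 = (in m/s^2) 3.418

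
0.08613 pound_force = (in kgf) 0.03907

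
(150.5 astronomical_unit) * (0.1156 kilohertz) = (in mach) 7.644e+12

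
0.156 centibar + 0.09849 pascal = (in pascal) 156.1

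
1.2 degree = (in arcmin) 72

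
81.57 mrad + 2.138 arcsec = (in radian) 0.08158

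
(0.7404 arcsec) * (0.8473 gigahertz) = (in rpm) 2.904e+04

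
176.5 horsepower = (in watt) 1.316e+05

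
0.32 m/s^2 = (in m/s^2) 0.32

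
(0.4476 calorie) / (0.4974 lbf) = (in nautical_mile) 0.000457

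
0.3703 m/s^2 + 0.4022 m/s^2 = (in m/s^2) 0.7725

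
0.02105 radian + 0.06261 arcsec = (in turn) 0.00335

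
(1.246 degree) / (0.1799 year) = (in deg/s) 2.196e-07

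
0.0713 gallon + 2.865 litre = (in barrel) 0.01972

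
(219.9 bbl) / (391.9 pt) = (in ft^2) 2722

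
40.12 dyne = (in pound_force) 9.019e-05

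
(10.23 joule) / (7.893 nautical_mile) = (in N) 0.0006998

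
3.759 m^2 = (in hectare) 0.0003759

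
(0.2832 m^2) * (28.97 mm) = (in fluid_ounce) 277.4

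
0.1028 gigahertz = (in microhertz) 1.028e+14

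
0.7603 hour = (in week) 0.004526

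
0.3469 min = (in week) 3.441e-05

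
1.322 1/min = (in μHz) 2.203e+04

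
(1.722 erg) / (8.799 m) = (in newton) 1.957e-08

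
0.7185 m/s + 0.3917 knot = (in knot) 1.788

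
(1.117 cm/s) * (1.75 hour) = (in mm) 7.037e+04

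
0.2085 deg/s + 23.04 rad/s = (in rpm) 220.1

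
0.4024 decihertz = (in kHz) 4.024e-05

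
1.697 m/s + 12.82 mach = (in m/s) 4367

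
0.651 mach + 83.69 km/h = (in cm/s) 2.449e+04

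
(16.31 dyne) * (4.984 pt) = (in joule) 2.868e-07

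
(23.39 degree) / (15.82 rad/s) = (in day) 2.987e-07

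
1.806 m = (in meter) 1.806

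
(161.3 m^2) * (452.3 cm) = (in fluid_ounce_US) 2.467e+07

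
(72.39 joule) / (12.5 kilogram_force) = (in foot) 1.937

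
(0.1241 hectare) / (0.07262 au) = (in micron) 0.1142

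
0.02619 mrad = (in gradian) 0.001667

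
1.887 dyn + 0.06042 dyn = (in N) 1.947e-05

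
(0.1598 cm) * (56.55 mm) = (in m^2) 9.037e-05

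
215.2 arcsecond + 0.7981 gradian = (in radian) 0.01358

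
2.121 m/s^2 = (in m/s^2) 2.121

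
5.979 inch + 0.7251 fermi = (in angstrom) 1.519e+09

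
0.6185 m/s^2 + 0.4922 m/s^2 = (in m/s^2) 1.111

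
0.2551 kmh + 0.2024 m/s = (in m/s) 0.2733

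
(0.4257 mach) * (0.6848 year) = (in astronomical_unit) 0.02093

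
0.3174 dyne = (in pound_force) 7.135e-07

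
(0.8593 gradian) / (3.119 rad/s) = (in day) 5.009e-08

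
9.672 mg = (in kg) 9.672e-06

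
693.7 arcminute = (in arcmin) 693.7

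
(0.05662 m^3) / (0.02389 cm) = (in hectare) 0.0237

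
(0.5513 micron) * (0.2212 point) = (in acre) 1.063e-14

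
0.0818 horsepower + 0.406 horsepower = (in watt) 363.8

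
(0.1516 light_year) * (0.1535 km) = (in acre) 5.44e+13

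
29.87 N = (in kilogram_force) 3.046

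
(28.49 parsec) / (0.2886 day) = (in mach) 1.035e+11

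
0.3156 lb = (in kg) 0.1432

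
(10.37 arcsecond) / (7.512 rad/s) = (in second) 6.693e-06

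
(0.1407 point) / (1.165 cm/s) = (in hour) 1.183e-06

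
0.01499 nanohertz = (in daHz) 1.499e-12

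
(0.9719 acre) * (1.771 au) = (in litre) 1.042e+18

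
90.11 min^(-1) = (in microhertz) 1.502e+06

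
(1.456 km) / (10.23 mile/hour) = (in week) 0.0005264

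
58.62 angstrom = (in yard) 6.411e-09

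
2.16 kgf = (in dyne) 2.118e+06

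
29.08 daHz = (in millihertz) 2.908e+05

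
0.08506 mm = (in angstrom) 8.506e+05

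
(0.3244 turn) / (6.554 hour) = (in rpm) 0.0008249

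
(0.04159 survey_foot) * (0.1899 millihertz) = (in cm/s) 0.0002407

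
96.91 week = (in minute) 9.769e+05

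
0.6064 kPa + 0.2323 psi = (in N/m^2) 2208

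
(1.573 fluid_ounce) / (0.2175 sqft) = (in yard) 0.002518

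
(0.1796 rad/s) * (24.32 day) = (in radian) 3.774e+05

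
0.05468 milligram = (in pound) 1.205e-07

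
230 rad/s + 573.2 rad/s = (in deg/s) 4.602e+04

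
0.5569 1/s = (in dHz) 5.569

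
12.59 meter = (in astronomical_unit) 8.416e-11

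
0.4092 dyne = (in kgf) 4.173e-07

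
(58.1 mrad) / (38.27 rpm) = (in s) 0.0145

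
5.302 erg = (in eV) 3.309e+12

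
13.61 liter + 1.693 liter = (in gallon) 4.043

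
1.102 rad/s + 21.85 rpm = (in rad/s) 3.39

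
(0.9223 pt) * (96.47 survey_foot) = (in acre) 2.364e-06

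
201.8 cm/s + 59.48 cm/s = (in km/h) 9.406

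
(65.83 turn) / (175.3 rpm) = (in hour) 0.006259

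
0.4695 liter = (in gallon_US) 0.124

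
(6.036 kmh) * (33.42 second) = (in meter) 56.03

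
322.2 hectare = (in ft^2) 3.468e+07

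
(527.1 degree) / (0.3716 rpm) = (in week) 0.0003909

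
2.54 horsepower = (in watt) 1894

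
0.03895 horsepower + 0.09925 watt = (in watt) 29.14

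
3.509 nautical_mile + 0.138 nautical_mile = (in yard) 7387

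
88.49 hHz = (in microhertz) 8.849e+09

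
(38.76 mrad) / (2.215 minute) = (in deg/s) 0.01671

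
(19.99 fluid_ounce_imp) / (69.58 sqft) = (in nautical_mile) 4.744e-08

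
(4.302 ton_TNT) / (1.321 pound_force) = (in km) 3.063e+06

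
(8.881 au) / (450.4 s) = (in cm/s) 2.95e+11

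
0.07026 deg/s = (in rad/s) 0.001226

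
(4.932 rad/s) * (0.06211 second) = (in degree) 17.55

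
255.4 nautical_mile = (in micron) 4.73e+11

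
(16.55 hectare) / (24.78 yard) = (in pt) 2.07e+07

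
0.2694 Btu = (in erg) 2.842e+09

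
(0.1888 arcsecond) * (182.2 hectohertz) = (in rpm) 0.1593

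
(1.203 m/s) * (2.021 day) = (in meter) 2.101e+05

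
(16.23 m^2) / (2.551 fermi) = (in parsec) 0.2062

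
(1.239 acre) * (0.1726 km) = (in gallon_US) 2.286e+08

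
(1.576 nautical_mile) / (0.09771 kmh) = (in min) 1792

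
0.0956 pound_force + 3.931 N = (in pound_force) 0.9793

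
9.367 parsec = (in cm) 2.89e+19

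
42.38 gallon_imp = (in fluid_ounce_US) 6515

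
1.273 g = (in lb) 0.002806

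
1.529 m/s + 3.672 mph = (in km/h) 11.41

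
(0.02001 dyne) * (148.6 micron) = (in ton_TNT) 7.107e-21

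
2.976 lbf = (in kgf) 1.35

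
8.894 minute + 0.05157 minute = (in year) 1.702e-05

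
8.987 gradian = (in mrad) 141.2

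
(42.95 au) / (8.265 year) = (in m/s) 2.465e+04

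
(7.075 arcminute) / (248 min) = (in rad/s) 1.383e-07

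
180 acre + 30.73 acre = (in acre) 210.7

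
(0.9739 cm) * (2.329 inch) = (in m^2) 0.0005761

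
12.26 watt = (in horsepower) 0.01644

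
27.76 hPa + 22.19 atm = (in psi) 326.5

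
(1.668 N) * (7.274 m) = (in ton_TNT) 2.9e-09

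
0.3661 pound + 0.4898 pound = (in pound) 0.8559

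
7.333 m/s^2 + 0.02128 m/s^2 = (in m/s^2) 7.354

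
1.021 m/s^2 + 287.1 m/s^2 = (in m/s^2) 288.1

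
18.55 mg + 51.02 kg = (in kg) 51.02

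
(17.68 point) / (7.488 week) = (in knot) 2.677e-09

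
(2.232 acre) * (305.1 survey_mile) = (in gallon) 1.172e+12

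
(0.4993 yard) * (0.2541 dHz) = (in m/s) 0.0116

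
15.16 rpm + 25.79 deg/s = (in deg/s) 116.7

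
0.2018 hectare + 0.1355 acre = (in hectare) 0.2566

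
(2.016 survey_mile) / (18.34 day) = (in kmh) 0.007371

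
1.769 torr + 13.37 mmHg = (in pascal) 2018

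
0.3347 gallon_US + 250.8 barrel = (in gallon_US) 1.053e+04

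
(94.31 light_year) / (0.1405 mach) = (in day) 2.159e+11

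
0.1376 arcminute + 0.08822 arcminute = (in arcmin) 0.2258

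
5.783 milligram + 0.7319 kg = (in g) 731.9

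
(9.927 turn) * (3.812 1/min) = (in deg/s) 227.1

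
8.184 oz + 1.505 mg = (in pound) 0.5115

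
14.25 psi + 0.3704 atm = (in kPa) 135.8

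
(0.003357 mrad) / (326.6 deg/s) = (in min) 9.815e-09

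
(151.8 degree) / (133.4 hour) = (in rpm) 5.268e-05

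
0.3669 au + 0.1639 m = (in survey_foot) 1.801e+11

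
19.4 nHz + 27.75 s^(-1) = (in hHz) 0.2775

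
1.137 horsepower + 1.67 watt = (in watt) 849.5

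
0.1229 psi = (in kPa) 0.8474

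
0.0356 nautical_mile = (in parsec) 2.137e-15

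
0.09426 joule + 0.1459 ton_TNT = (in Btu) 5.786e+05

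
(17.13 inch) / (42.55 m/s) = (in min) 0.0001704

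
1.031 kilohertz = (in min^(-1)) 6.186e+04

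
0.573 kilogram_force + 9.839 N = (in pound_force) 3.475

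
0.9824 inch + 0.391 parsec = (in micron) 1.206e+22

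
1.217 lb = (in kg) 0.552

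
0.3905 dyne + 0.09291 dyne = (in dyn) 0.4834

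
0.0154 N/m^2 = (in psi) 2.234e-06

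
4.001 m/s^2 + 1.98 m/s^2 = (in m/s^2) 5.981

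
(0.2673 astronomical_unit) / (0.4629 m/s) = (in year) 2739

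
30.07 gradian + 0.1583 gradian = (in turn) 0.07557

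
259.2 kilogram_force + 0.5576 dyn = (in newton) 2542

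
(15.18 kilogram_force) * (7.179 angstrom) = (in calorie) 2.554e-08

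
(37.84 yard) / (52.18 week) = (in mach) 3.22e-09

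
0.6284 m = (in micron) 6.284e+05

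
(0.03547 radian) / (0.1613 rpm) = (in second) 2.1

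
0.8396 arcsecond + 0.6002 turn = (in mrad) 3771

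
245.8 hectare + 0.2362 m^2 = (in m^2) 2.458e+06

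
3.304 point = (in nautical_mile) 6.294e-07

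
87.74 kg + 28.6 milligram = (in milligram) 8.774e+07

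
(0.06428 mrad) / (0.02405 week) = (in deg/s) 2.532e-07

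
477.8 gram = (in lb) 1.053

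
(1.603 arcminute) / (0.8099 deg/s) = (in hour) 9.163e-06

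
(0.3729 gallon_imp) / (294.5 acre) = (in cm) 1.422e-07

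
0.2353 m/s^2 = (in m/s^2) 0.2353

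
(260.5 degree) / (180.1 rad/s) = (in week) 4.174e-08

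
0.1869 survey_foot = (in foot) 0.1869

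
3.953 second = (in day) 4.575e-05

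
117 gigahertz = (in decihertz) 1.17e+12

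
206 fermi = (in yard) 2.253e-13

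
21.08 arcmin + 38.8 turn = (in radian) 243.8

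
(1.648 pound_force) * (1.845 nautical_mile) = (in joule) 2.505e+04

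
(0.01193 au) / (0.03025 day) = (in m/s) 6.829e+05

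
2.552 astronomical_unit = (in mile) 2.372e+08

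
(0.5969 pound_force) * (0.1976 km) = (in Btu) 0.4973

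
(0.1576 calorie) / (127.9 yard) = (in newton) 0.005638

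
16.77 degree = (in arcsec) 6.037e+04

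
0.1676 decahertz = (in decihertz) 16.76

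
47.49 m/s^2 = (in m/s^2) 47.49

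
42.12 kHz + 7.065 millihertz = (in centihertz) 4.212e+06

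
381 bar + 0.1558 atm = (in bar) 381.2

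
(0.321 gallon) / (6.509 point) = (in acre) 0.0001308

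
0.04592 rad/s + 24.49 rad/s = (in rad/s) 24.54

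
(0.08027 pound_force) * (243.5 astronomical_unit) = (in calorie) 3.109e+12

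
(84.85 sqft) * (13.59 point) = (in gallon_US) 9.984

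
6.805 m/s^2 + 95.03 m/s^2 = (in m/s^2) 101.8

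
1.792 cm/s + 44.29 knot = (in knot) 44.32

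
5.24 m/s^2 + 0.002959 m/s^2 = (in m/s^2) 5.243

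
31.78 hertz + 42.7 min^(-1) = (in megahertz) 3.249e-05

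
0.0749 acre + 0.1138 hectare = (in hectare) 0.1441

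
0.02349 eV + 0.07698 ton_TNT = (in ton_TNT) 0.07698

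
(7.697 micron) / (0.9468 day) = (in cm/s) 9.409e-09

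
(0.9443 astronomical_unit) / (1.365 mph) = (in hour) 6.431e+07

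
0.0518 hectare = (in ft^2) 5576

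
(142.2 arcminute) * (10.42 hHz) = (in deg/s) 2470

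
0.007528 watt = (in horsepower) 1.01e-05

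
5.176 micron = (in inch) 0.0002038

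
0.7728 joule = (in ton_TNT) 1.847e-10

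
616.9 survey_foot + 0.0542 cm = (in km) 0.188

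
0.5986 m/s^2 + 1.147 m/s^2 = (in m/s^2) 1.746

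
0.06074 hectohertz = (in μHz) 6.074e+06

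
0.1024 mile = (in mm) 1.648e+05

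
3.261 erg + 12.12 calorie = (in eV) 3.165e+20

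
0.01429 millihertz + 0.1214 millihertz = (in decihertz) 0.001357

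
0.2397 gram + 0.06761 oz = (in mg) 2156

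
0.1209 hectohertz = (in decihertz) 120.9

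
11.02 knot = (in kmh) 20.41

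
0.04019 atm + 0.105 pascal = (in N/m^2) 4072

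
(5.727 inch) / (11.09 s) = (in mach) 3.852e-05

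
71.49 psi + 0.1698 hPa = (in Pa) 4.929e+05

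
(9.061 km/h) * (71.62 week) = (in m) 1.09e+08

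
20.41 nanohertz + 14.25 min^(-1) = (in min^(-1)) 14.25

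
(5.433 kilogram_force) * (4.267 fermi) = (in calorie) 5.434e-14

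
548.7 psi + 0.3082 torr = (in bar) 37.83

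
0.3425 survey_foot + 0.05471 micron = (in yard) 0.1142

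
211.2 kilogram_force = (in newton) 2071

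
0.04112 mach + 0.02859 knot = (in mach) 0.04116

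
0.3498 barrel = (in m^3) 0.05561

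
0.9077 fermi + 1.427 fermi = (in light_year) 2.468e-31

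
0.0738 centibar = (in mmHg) 0.5535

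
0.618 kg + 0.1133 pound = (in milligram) 6.694e+05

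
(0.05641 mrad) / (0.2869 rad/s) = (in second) 0.0001966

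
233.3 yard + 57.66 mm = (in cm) 2.134e+04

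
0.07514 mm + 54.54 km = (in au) 3.646e-07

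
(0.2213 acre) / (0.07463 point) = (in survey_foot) 1.116e+08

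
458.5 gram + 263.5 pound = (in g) 1.2e+05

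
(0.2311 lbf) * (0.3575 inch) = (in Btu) 8.848e-06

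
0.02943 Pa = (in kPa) 2.943e-05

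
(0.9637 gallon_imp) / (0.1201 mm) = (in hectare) 0.003648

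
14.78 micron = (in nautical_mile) 7.981e-09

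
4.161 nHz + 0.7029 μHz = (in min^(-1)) 4.242e-05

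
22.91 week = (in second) 1.386e+07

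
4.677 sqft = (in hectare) 4.345e-05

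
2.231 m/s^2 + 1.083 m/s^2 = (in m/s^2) 3.314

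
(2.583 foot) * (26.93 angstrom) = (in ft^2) 2.282e-08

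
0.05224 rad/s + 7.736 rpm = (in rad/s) 0.8624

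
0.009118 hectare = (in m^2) 91.18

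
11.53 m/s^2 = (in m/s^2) 11.53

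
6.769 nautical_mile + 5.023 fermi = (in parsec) 4.063e-13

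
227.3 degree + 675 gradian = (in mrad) 1.457e+04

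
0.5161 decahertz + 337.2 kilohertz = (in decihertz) 3.372e+06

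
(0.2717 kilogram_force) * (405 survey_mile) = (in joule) 1.737e+06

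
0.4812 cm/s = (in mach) 1.413e-05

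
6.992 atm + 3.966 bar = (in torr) 8289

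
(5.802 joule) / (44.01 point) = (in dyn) 3.737e+07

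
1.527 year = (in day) 557.4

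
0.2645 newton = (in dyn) 2.645e+04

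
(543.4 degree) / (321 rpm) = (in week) 4.665e-07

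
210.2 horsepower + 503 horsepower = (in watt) 5.318e+05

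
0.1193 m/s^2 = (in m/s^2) 0.1193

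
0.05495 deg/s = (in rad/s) 0.0009591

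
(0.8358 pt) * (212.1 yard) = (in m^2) 0.05718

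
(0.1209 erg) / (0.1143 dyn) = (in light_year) 1.118e-18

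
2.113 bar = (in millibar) 2113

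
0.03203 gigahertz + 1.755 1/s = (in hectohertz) 3.203e+05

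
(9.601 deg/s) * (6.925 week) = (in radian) 7.018e+05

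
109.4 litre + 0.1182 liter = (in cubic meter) 0.1095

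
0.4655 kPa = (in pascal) 465.5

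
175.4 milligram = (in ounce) 0.006187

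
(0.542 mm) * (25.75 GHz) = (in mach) 4.099e+04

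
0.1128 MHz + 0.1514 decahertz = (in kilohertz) 112.8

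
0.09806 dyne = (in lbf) 2.204e-07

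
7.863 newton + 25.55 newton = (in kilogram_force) 3.407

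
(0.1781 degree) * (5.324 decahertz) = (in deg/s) 9.482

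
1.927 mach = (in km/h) 2362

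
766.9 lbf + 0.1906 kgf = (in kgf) 348.1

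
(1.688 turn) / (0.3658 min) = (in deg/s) 27.69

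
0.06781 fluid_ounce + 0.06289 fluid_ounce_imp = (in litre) 0.003792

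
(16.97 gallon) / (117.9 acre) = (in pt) 0.0003816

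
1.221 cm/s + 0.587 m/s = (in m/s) 0.5992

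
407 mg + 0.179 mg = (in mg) 407.2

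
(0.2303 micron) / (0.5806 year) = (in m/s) 1.258e-14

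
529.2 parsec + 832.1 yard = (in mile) 1.015e+16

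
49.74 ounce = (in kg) 1.41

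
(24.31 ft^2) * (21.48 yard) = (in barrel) 279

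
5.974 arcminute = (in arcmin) 5.974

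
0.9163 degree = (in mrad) 15.99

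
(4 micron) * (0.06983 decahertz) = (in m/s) 2.793e-06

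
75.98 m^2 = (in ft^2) 817.8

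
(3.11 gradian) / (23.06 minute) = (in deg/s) 0.002023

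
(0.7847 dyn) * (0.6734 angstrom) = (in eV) 3298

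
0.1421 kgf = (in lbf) 0.3133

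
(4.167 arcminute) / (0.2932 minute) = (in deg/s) 0.003948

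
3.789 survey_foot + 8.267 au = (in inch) 4.869e+13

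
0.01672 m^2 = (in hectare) 1.672e-06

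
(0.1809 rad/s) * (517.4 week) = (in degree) 3.243e+09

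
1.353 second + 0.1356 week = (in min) 1367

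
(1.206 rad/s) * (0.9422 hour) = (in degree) 2.344e+05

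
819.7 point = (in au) 1.933e-12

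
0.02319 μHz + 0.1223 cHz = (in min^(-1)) 0.07338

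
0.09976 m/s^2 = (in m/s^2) 0.09976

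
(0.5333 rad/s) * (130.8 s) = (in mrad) 6.976e+04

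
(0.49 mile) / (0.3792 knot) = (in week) 0.006684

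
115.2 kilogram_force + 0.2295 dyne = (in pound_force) 254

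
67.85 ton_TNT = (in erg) 2.839e+18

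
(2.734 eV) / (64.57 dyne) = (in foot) 2.226e-15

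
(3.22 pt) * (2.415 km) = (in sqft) 29.53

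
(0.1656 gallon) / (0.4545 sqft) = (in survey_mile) 9.225e-06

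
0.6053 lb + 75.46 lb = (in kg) 34.5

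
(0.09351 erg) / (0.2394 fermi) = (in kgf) 3.983e+06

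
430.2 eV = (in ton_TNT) 1.647e-26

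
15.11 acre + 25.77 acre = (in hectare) 16.54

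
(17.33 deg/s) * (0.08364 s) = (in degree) 1.449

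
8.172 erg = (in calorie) 1.953e-07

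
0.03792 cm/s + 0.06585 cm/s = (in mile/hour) 0.002321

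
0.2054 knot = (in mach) 0.0003103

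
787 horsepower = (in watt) 5.869e+05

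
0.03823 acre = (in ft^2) 1665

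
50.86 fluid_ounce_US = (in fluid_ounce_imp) 52.94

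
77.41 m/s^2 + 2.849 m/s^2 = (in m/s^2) 80.26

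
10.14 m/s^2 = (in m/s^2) 10.14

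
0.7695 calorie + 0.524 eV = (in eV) 2.01e+19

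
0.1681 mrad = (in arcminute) 0.5779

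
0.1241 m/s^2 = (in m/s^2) 0.1241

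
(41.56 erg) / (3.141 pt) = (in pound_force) 0.0008432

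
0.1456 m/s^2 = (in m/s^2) 0.1456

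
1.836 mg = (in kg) 1.836e-06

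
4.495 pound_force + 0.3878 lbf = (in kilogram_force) 2.215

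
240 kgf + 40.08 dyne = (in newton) 2354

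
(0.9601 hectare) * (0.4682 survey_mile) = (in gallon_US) 1.911e+09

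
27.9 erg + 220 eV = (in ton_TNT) 6.668e-16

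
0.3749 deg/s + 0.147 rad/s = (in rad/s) 0.1535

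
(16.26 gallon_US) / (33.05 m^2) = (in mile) 1.157e-06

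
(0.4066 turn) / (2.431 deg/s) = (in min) 1.004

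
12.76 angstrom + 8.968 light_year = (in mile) 5.272e+13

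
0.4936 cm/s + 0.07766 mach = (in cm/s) 2645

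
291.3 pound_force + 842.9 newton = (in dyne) 2.139e+08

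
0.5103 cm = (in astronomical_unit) 3.411e-14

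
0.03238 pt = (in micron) 11.42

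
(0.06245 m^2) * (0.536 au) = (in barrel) 3.15e+10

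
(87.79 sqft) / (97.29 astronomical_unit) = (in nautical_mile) 3.026e-16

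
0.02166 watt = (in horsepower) 2.905e-05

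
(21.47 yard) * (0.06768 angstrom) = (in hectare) 1.329e-14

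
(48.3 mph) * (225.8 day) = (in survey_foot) 1.382e+09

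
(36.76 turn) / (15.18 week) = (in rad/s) 2.516e-05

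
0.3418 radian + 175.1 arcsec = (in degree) 19.63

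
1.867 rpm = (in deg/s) 11.2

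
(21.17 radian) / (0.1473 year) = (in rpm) 4.352e-05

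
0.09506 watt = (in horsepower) 0.0001275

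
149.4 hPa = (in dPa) 1.494e+05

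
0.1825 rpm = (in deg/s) 1.095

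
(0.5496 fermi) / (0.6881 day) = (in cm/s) 9.244e-19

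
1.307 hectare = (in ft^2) 1.407e+05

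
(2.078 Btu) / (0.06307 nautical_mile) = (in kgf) 1.914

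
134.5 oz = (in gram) 3813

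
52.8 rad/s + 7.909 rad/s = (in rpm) 579.7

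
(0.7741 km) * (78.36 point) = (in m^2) 21.4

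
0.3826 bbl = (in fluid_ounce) 2057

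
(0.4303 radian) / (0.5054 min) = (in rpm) 0.1355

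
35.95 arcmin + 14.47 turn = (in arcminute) 3.126e+05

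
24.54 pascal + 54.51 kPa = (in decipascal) 5.453e+05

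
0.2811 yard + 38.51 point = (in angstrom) 2.706e+09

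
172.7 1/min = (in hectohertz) 0.02878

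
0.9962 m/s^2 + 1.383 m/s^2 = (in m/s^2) 2.379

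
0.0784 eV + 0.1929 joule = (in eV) 1.204e+18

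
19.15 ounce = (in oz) 19.15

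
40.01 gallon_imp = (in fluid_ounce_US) 6150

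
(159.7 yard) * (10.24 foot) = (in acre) 0.1126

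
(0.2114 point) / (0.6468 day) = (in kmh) 4.804e-09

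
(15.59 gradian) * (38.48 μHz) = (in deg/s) 0.0005399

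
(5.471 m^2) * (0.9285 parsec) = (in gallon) 4.141e+19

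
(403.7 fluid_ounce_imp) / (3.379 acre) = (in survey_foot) 2.752e-06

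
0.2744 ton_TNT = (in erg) 1.148e+16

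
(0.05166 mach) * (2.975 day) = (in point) 1.282e+10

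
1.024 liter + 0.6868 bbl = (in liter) 110.2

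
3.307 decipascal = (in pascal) 0.3307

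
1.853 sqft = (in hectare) 1.721e-05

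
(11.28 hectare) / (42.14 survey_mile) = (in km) 0.001663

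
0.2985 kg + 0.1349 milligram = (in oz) 10.53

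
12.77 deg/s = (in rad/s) 0.2229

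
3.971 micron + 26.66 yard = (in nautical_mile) 0.01316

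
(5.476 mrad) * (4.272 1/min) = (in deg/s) 0.02234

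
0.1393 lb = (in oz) 2.229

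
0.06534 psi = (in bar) 0.004505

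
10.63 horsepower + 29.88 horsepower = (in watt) 3.021e+04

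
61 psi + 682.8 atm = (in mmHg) 5.221e+05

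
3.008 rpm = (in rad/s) 0.315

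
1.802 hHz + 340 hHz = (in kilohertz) 34.18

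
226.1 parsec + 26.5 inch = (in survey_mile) 4.335e+15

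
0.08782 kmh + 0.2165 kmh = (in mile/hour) 0.1891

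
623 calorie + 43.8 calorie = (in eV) 1.741e+22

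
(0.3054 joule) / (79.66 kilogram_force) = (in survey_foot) 0.001283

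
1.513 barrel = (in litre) 240.5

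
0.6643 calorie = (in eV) 1.735e+19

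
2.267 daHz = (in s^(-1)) 22.67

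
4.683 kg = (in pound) 10.32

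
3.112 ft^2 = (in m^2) 0.2891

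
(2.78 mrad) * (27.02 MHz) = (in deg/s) 4.304e+06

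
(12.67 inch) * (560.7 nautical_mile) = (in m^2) 3.342e+05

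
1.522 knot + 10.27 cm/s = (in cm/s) 88.57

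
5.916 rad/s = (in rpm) 56.49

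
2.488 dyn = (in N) 2.488e-05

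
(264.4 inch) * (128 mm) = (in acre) 0.0002124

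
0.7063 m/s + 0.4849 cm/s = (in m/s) 0.7111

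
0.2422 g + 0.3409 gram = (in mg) 583.1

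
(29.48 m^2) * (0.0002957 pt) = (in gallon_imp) 0.0006765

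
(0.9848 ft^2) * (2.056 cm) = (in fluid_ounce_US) 63.61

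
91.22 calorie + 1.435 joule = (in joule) 383.1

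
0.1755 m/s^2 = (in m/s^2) 0.1755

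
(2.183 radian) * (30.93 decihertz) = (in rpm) 64.48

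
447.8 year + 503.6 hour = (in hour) 3.923e+06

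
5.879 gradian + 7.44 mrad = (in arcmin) 343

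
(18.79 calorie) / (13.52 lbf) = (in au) 8.738e-12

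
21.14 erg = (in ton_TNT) 5.053e-16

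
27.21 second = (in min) 0.4535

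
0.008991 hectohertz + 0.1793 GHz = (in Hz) 1.793e+08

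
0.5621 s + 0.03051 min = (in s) 2.393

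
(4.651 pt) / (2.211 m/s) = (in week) 1.227e-09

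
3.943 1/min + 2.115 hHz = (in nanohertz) 2.116e+11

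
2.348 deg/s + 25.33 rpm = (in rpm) 25.72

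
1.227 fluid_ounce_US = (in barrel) 0.0002282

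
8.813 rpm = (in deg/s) 52.88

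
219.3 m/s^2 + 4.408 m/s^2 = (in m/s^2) 223.7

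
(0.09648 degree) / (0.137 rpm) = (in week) 1.941e-07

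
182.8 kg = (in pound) 403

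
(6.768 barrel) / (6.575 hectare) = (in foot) 5.369e-05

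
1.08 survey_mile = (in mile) 1.08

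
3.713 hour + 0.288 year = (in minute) 1.516e+05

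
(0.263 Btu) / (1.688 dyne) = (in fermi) 1.644e+22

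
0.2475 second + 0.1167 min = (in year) 2.299e-07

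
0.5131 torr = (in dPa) 684.1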